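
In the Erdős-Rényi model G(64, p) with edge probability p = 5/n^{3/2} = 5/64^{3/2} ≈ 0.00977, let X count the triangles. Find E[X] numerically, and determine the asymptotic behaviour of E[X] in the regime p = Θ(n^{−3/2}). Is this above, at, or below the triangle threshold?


Number of potential triangles: C(64, 3) = 41664.
Each occurs with probability p³ ≈ (0.00977)³ ≈ 9.31323e-07.
By linearity: E[X] = C(64, 3)·p³ ≈ 41664 · 9.31323e-07 ≈ 0.039.
Since α = 3/2 > 1, p = c/n^{3/2} = o(1/n) is below the triangle threshold p ~ 1/n. Asymptotically E[X] ~ (c³/6)·n^{3(1−α)} = (5³/6)·n^{-1.5} → 0, so by Markov's inequality G has no triangles w.h.p.

E[X] ≈ 0.039; in regime p = Θ(1/n^{3/2}) E[X] tends to 0 (below the triangle threshold p ~ 1/n).


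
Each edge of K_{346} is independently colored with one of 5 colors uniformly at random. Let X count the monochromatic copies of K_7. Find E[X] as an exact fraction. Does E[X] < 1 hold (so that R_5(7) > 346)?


E[X] = C(346, 7) · 5^{1 − 21} = 110809404801480 · 5^{−20} = 110809404801480/95367431640625.
As a reduced fraction: E[X] = 22161880960296/19073486328125 ≈ 1.16192.
Is E[X] < 1? NO.
Since E[X] ≥ 1, the first-moment bound is inconclusive at n = 346; it does NOT by itself certify R_5(7) > 346.

E[X] = 22161880960296/19073486328125 ≈ 1.16192; E[X] ≥ 1; first-moment method inconclusive here.


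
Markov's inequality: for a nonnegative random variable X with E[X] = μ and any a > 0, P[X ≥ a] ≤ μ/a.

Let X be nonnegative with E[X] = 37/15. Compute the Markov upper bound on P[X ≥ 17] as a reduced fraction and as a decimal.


μ = E[X] = 37/15, a = 17.
Markov: P[X ≥ 17] ≤ μ/a = (37/15)/17 = 37/255.
Numerically: ≈ 0.14510.
(Since a = 17 > μ = 2.46667, the bound 37/255 is < 1 and informative.)

P[X ≥ 17] ≤ 37/255 ≈ 0.14510.


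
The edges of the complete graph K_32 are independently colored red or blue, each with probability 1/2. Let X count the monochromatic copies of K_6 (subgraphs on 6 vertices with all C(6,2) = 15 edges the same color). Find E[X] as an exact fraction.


Let X = Σ_S X_S over the C(32, 6) = 906192 subsets S of size 6, where X_S = 1 if the K_6 on S is monochromatic.
For a fixed S, the K_6 on S has C(6, 2) = 15 edges. P[all 15 edges red] = (1/2)^15, and likewise for blue, so P[monochromatic] = 2·(1/2)^15 = 2^{1 − 15} = 1/16384.
By linearity: E[X] = C(32, 6) · 2^{1 − 15} = 906192 · 1/16384 = 56637/1024.
Numerically: E[X] ≈ 55.310.

E[X] = C(32,6)·2^(1−C(6,2)) = 56637/1024 ≈ 55.310.


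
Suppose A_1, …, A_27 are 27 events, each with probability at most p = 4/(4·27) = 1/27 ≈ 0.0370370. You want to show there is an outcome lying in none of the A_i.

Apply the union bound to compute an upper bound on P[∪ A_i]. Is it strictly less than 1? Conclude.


Union bound: P[∪_{i=1}^{27} A_i] ≤ Σ_i P[A_i] ≤ 27·p = 27·(1/27) = 1.
Numerically: 1 ≈ 1.0000000.
Is 1 < 1? NO.
Since the bound 1 is ≥ 1, the union bound is uninformative here; it does NOT by itself certify existence.

27·p = 1 ≈ 1.0000000; existence NOT certified by the union bound.


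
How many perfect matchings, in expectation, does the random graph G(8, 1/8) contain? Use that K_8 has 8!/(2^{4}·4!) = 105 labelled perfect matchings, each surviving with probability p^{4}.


K_8 has 8!/(2^{4}·4!) = 105 labelled perfect matchings.
For each such perfect matching H, let X_H = 1 if all 4 edges of H are present in G. Then P[X_H = 1] = p^{4} = (1/8)^{4} = 1/4096.
By linearity of expectation: E[X] = Σ_H E[X_H] = 105 · p^{4} = 105 · 1/4096 = 105/4096.
Numerically: E[X] ≈ 0.02563.

E[X] = 105 · (1/8)^{4} = 105/4096 ≈ 0.02563.


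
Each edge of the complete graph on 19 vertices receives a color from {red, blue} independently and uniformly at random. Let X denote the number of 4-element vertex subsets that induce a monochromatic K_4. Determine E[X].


Let X = Σ_S X_S over the C(19, 4) = 3876 subsets S of size 4, where X_S = 1 if the K_4 on S is monochromatic.
For a fixed S, the K_4 on S has C(4, 2) = 6 edges. P[all 6 edges red] = (1/2)^6, and likewise for blue, so P[monochromatic] = 2·(1/2)^6 = 2^{1 − 6} = 1/32.
By linearity: E[X] = C(19, 4) · 2^{1 − 6} = 3876 · 1/32 = 969/8.
Numerically: E[X] ≈ 121.125000.

E[X] = C(19,4)·2^(1−C(4,2)) = 969/8 ≈ 121.125000.


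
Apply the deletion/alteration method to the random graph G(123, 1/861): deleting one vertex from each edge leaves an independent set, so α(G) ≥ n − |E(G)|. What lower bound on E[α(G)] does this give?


E[|E(G)|] = C(123, 2)·p = 7503 · (1/861) = 61/7.
E[α(G)] ≥ n − E[|E(G)|] = 123 − 61/7 = 800/7.
Numerically: ≈ 114.285714.
(This is only a lower bound; the true E[α(G)] may be larger.)

E[α(G)] ≥ 800/7 ≈ 114.285714.


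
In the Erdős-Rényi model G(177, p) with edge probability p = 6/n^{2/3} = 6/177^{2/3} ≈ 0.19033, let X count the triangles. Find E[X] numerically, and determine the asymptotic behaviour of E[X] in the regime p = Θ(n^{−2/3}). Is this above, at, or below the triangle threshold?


Number of potential triangles: C(177, 3) = 908600.
Each occurs with probability p³ ≈ (0.19033)³ ≈ 6.8945705e-03.
By linearity: E[X] = C(177, 3)·p³ ≈ 908600 · 6.8945705e-03 ≈ 6264.40678.
Since α = 2/3 < 1, p = c/n^{2/3} ≫ 1/n is above the triangle threshold p ~ 1/n. Asymptotically E[X] ~ (c³/6)·n^{3(1−α)} = (6³/6)·n^{1} → ∞; triangles are abundant w.h.p.

E[X] ≈ 6264.40678; in regime p = Θ(1/n^{2/3}) E[X] diverges (above the triangle threshold p ~ 1/n).


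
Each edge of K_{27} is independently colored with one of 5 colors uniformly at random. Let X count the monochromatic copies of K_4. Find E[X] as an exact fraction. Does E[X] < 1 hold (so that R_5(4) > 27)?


E[X] = C(27, 4) · 5^{1 − 6} = 17550 · 5^{−5} = 17550/3125.
As a reduced fraction: E[X] = 702/125 ≈ 5.616000.
Is E[X] < 1? NO.
Since E[X] ≥ 1, the first-moment bound is inconclusive at n = 27; it does NOT by itself certify R_5(4) > 27.

E[X] = 702/125 ≈ 5.616000; E[X] ≥ 1; first-moment method inconclusive here.


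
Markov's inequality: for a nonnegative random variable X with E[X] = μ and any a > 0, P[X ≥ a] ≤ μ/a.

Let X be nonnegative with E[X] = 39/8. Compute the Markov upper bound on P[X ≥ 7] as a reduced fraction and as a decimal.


μ = E[X] = 39/8, a = 7.
Markov: P[X ≥ 7] ≤ μ/a = (39/8)/7 = 39/56.
Numerically: ≈ 0.696429.
(Since a = 7 > μ = 4.875000, the bound 39/56 is < 1 and informative.)

P[X ≥ 7] ≤ 39/56 ≈ 0.696429.


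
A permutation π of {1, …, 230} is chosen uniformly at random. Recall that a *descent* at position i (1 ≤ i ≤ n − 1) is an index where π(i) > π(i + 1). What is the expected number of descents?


Write X = Σ X_I over i = 1, …, 229, with X_I the indicator of one descent.
There are 229 indicators.
For each fixed i, the pair (π(i), π(i+1)) is a uniformly random ordered pair of distinct values from {1, …, 230}; by symmetry P[π(i) > π(i+1)] = 1/2.
By linearity: E[X] = 229 · (1/2) = (230 − 1) · (1/2) = 229/2 ≈ 114.50000.

E[X] = 229/2 = 114.50000.


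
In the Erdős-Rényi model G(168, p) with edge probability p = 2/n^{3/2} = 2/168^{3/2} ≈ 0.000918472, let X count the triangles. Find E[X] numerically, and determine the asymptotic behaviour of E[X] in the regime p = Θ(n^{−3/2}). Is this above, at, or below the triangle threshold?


Number of potential triangles: C(168, 3) = 776216.
Each occurs with probability p³ ≈ (0.000918472)³ ≈ 7.74815356e-10.
By linearity: E[X] = C(168, 3)·p³ ≈ 776216 · 7.74815356e-10 ≈ 0.000601.
Since α = 3/2 > 1, p = c/n^{3/2} = o(1/n) is below the triangle threshold p ~ 1/n. Asymptotically E[X] ~ (c³/6)·n^{3(1−α)} = (2³/6)·n^{-1.5} → 0, so by Markov's inequality G has no triangles w.h.p.

E[X] ≈ 0.000601; in regime p = Θ(1/n^{3/2}) E[X] tends to 0 (below the triangle threshold p ~ 1/n).


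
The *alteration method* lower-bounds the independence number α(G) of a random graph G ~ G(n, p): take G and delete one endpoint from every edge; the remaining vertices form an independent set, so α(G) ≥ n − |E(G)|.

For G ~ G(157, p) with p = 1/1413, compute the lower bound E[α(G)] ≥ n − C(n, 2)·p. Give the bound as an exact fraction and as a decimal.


E[|E(G)|] = C(157, 2)·p = 12246 · (1/1413) = 26/3.
E[α(G)] ≥ n − E[|E(G)|] = 157 − 26/3 = 445/3.
Numerically: ≈ 148.333.
(This is only a lower bound; the true E[α(G)] may be larger.)

E[α(G)] ≥ 445/3 ≈ 148.333.


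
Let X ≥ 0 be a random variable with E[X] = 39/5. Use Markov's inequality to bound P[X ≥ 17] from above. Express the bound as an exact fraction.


μ = E[X] = 39/5, a = 17.
Markov: P[X ≥ 17] ≤ μ/a = (39/5)/17 = 39/85.
Numerically: ≈ 0.4588.
(Since a = 17 > μ = 7.8000, the bound 39/85 is < 1 and informative.)

P[X ≥ 17] ≤ 39/85 ≈ 0.4588.


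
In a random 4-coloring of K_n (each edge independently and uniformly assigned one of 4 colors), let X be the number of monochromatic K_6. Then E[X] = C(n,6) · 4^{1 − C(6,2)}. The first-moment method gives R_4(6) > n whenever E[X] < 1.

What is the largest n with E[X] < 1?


We need C(n, 6) · 4^{1 − 15} < 1, i.e. C(n, 6) < 4^{15 − 1} = 268435456.
Check values of n near the boundary:
  n = 77: C(77, 6) = 237093780; 237093780 < 268435456? YES
  n = 78: C(78, 6) = 256851595; 256851595 < 268435456? YES
  n = 79: C(79, 6) = 277962685; 277962685 < 268435456? NO
  n = 80: C(80, 6) = 300500200; 300500200 < 268435456? NO
The largest n with C(n, 6) < 268435456 is n = 78 (where E[X] = 256851595/268435456 ≈ 0.9568). Hence R_4(6) > 78, i.e. R_4(6) ≥ 79.

Largest n = 78; hence R_4(6) > 78.


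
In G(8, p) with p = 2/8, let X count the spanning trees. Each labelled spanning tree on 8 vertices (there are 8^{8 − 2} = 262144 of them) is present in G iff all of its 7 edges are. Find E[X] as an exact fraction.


K_8 has 8^{8 − 2} = 262144 labelled spanning trees.
For each such spanning tree H, let X_H = 1 if all 7 edges of H are present in G. Then P[X_H = 1] = p^{7} = (1/4)^{7} = 1/16384.
By linearity: E[X] = Σ_H E[X_H] = 262144 · p^{7} = 262144 · 1/16384 = 16.
Numerically: E[X] ≈ 16.

E[X] = 262144 · (1/4)^{7} = 16 ≈ 16.


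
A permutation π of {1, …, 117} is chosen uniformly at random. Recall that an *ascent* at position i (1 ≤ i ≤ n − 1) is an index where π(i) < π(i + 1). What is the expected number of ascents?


Write X = Σ X_I over i = 1, …, 116, with X_I the indicator of one ascent.
There are 116 indicators.
For each fixed i, the pair (π(i), π(i+1)) is a uniformly random ordered pair of distinct values from {1, …, 117}; by symmetry P[π(i) < π(i+1)] = 1/2.
By linearity: E[X] = 116 · (1/2) = (117 − 1) · (1/2) = 58 ≈ 58.00000.

E[X] = 58 = 58.00000.


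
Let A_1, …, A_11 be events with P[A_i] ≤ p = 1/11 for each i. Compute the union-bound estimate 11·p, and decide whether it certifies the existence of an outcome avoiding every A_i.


Union bound: P[∪_{i=1}^{11} A_i] ≤ Σ_i P[A_i] ≤ 11·p = 11·(1/11) = 1.
Numerically: 1 ≈ 1.000.
Is 1 < 1? NO.
Since the bound 1 is ≥ 1, the union bound is uninformative here; it does NOT by itself certify existence.

11·p = 1 ≈ 1.000; existence NOT certified by the union bound.


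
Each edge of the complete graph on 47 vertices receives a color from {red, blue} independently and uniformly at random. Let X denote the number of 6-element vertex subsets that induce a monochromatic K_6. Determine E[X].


Let X = Σ_S X_S over the C(47, 6) = 10737573 subsets S of size 6, where X_S = 1 if the K_6 on S is monochromatic.
For a fixed S, the K_6 on S has C(6, 2) = 15 edges. P[all 15 edges red] = (1/2)^15, and likewise for blue, so P[monochromatic] = 2·(1/2)^15 = 2^{1 − 15} = 1/16384.
By linearity of expectation: E[X] = C(47, 6) · 2^{1 − 15} = 10737573 · 1/16384 = 10737573/16384.
Numerically: E[X] ≈ 655.369.

E[X] = C(47,6)·2^(1−C(6,2)) = 10737573/16384 ≈ 655.369.


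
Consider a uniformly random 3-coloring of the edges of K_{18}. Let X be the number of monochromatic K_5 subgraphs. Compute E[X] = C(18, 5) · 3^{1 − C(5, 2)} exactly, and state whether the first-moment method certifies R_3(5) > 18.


E[X] = C(18, 5) · 3^{1 − 10} = 8568 · 3^{−9} = 8568/19683.
As a reduced fraction: E[X] = 952/2187 ≈ 0.43530.
Is E[X] < 1? YES.
Since E[X] < 1, there exists a 3-coloring of K_{18} with no monochromatic K_5; hence R_3(5) > 18.

E[X] = 952/2187 ≈ 0.43530; E[X] < 1, so R_3(5) > 18.


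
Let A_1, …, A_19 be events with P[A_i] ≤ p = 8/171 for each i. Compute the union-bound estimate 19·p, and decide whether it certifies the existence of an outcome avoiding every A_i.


Union bound: P[∪_{i=1}^{19} A_i] ≤ Σ_i P[A_i] ≤ 19·p = 19·(8/171) = 8/9.
Numerically: 8/9 ≈ 0.88889.
Is 8/9 < 1? YES.
Since P[∪ A_i] ≤ 8/9 < 1, the complement has P[∩ A_i^c] ≥ 1 − 8/9 = 1/9 > 0, so some outcome avoids every A_i.

19·p = 8/9 ≈ 0.88889; existence CERTIFIED by the union bound.


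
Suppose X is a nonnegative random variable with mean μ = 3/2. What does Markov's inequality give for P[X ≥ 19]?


μ = E[X] = 3/2, a = 19.
Markov: P[X ≥ 19] ≤ μ/a = (3/2)/19 = 3/38.
Numerically: ≈ 0.078947.
(Since a = 19 > μ = 1.500000, the bound 3/38 is < 1 and informative.)

P[X ≥ 19] ≤ 3/38 ≈ 0.078947.


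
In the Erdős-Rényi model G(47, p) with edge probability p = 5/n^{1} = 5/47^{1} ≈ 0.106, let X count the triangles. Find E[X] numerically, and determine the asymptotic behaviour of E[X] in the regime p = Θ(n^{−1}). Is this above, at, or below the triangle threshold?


Number of potential triangles: C(47, 3) = 16215.
Each occurs with probability p³ ≈ (0.106)³ ≈ 1.20397e-03.
By linearity: E[X] = C(47, 3)·p³ ≈ 16215 · 1.20397e-03 ≈ 19.522.
Here α = 1, so p = 5/n is exactly at the triangle threshold p ~ 1/n. Asymptotically E[X] → c³/6 = 5³/6 = 125/6 ≈ 20.833, a bounded constant. In this regime the triangle count is asymptotically Poisson(c³/6).

E[X] ≈ 19.522; in regime p = Θ(1/n^{1}) E[X] stays bounded (at the triangle threshold p ~ 1/n).


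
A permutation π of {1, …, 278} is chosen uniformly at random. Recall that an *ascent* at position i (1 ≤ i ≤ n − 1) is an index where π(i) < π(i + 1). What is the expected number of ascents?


Write X = Σ X_I over i = 1, …, 277, with X_I the indicator of one ascent.
There are 277 indicators.
For each fixed i, the pair (π(i), π(i+1)) is a uniformly random ordered pair of distinct values from {1, …, 278}; by symmetry P[π(i) < π(i+1)] = 1/2.
By linearity: E[X] = 277 · (1/2) = (278 − 1) · (1/2) = 277/2 ≈ 138.500.

E[X] = 277/2 = 138.500.


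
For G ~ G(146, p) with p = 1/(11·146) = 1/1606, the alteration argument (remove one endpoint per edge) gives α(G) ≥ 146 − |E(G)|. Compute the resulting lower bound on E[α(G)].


E[|E(G)|] = C(146, 2)·p = 10585 · (1/1606) = 145/22.
E[α(G)] ≥ n − E[|E(G)|] = 146 − 145/22 = 3067/22.
Numerically: ≈ 139.40909.
(This is only a lower bound; the true E[α(G)] may be larger.)

E[α(G)] ≥ 3067/22 ≈ 139.40909.


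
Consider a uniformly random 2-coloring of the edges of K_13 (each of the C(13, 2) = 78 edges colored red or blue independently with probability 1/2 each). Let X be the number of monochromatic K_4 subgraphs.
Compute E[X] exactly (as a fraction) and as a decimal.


Let X = Σ_S X_S over the C(13, 4) = 715 subsets S of size 4, where X_S = 1 if the K_4 on S is monochromatic.
For a fixed S, the K_4 on S has C(4, 2) = 6 edges. P[all 6 edges red] = (1/2)^6, and likewise for blue, so P[monochromatic] = 2·(1/2)^6 = 2^{1 − 6} = 1/32.
Summing: E[X] = C(13, 4) · 2^{1 − 6} = 715 · 1/32 = 715/32.
Numerically: E[X] ≈ 22.3438.

E[X] = C(13,4)·2^(1−C(4,2)) = 715/32 ≈ 22.3438.


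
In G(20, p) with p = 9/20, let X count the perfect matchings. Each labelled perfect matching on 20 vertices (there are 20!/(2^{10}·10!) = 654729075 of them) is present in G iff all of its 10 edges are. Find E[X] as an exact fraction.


K_20 has 20!/(2^{10}·10!) = 654729075 labelled perfect matchings.
For each such perfect matching H, let X_H = 1 if all 10 edges of H are present in G. Then P[X_H = 1] = p^{10} = (9/20)^{10} = 3486784401/10240000000000.
By linearity: E[X] = Σ_H E[X_H] = 654729075 · p^{10} = 654729075 · 3486784401/10240000000000 = 91315965023646363/409600000000.
Numerically: E[X] ≈ 2.229e+05.

E[X] = 654729075 · (9/20)^{10} = 91315965023646363/409600000000 ≈ 2.229e+05.


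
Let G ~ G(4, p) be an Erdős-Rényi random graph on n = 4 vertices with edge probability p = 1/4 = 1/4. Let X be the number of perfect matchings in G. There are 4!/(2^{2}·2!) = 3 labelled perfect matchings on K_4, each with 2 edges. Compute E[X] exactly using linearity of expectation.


K_4 has 4!/(2^{2}·2!) = 3 labelled perfect matchings.
For each such perfect matching H, let X_H = 1 if all 2 edges of H are present in G. Then P[X_H = 1] = p^{2} = (1/4)^{2} = 1/16.
Summing the indicators: E[X] = Σ_H E[X_H] = 3 · p^{2} = 3 · 1/16 = 3/16.
Numerically: E[X] ≈ 0.1875.

E[X] = 3 · (1/4)^{2} = 3/16 ≈ 0.1875.


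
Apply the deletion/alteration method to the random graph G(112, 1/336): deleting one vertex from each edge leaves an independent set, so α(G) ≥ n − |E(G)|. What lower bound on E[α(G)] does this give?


E[|E(G)|] = C(112, 2)·p = 6216 · (1/336) = 37/2.
E[α(G)] ≥ n − E[|E(G)|] = 112 − 37/2 = 187/2.
Numerically: ≈ 93.500000.
(This is only a lower bound; the true E[α(G)] may be larger.)

E[α(G)] ≥ 187/2 ≈ 93.500000.


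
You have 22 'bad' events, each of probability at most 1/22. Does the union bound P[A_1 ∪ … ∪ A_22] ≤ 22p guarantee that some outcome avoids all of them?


Union bound: P[∪_{i=1}^{22} A_i] ≤ Σ_i P[A_i] ≤ 22·p = 22·(1/22) = 1.
Numerically: 1 ≈ 1.0000.
Is 1 < 1? NO.
Since the bound 1 is ≥ 1, the union bound is uninformative here; it does NOT by itself certify existence.

22·p = 1 ≈ 1.0000; existence NOT certified by the union bound.


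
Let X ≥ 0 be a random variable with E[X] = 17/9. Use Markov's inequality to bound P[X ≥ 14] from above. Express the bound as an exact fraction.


μ = E[X] = 17/9, a = 14.
Markov: P[X ≥ 14] ≤ μ/a = (17/9)/14 = 17/126.
Numerically: ≈ 0.135.
(Since a = 14 > μ = 1.889, the bound 17/126 is < 1 and informative.)

P[X ≥ 14] ≤ 17/126 ≈ 0.135.


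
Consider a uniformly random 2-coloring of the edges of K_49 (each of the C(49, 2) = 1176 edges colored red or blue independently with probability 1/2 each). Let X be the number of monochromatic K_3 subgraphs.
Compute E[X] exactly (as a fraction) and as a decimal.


Let X = Σ_S X_S over the C(49, 3) = 18424 subsets S of size 3, where X_S = 1 if the K_3 on S is monochromatic.
For a fixed S, the K_3 on S has C(3, 2) = 3 edges. P[all 3 edges red] = (1/2)^3, and likewise for blue, so P[monochromatic] = 2·(1/2)^3 = 2^{1 − 3} = 1/4.
By linearity: E[X] = C(49, 3) · 2^{1 − 3} = 18424 · 1/4 = 4606.
Numerically: E[X] ≈ 4606.000000.

E[X] = C(49,3)·2^(1−C(3,2)) = 4606 ≈ 4606.000000.


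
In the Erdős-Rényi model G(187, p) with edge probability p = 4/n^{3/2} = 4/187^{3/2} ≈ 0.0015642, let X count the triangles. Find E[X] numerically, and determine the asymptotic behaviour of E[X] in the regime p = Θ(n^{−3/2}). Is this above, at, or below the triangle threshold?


Number of potential triangles: C(187, 3) = 1072445.
Each occurs with probability p³ ≈ (0.0015642)³ ≈ 3.8273021e-09.
By linearity: E[X] = C(187, 3)·p³ ≈ 1072445 · 3.8273021e-09 ≈ 0.00410.
Since α = 3/2 > 1, p = c/n^{3/2} = o(1/n) is below the triangle threshold p ~ 1/n. Asymptotically E[X] ~ (c³/6)·n^{3(1−α)} = (4³/6)·n^{-1.5} → 0, so by Markov's inequality G has no triangles w.h.p.

E[X] ≈ 0.00410; in regime p = Θ(1/n^{3/2}) E[X] tends to 0 (below the triangle threshold p ~ 1/n).


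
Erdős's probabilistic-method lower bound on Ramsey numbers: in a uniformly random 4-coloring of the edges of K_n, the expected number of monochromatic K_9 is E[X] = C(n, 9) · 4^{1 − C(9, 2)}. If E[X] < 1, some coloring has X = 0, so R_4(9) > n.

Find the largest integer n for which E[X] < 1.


We need C(n, 9) · 4^{1 − 36} < 1, i.e. C(n, 9) < 4^{36 − 1} = 1180591620717411303424.
Check values of n near the boundary:
  n = 909: C(909, 9) = 1122169012923711463931; 1122169012923711463931 < 1180591620717411303424? YES
  n = 910: C(910, 9) = 1133378248346922788210; 1133378248346922788210 < 1180591620717411303424? YES
  n = 911: C(911, 9) = 1144686900492291197405; 1144686900492291197405 < 1180591620717411303424? YES
  n = 912: C(912, 9) = 1156095740032081475120; 1156095740032081475120 < 1180591620717411303424? YES
  n = 913: C(913, 9) = 1167605542753639808390; 1167605542753639808390 < 1180591620717411303424? YES
  n = 914: C(914, 9) = 1179217089587653905932; 1179217089587653905932 < 1180591620717411303424? YES
  n = 915: C(915, 9) = 1190931166636537885130; 1190931166636537885130 < 1180591620717411303424? NO
The largest n with C(n, 9) < 1180591620717411303424 is n = 914 (where E[X] = 294804272396913476483/295147905179352825856 ≈ 0.999). Hence R_4(9) > 914, i.e. R_4(9) ≥ 915.

Largest n = 914; hence R_4(9) > 914.


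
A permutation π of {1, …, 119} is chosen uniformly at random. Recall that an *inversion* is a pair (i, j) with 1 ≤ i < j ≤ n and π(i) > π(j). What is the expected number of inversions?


Write X = Σ X_I over the C(119, 2) = 7021 pairs i < j, with X_I the indicator of one inversion.
There are 7021 indicators.
For each fixed pair i < j, the values π(i) and π(j) are two distinct elements of {1, …, 119} in uniformly random order; by symmetry P[π(i) > π(j)] = 1/2.
By linearity: E[X] = 7021 · (1/2) = C(119, 2) · (1/2) = 7021/2 = 7021/2 ≈ 3510.500.

E[X] = 7021/2 = 3510.500.


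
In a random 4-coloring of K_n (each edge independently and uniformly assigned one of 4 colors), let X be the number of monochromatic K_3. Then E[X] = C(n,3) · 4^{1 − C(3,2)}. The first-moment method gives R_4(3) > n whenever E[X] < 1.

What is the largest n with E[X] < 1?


We need C(n, 3) · 4^{1 − 3} < 1, i.e. C(n, 3) < 4^{3 − 1} = 16.
Check values of n near the boundary:
  n = 3: C(3, 3) = 1; 1 < 16? YES
  n = 4: C(4, 3) = 4; 4 < 16? YES
  n = 5: C(5, 3) = 10; 10 < 16? YES
  n = 6: C(6, 3) = 20; 20 < 16? NO
  n = 7: C(7, 3) = 35; 35 < 16? NO
The largest n with C(n, 3) < 16 is n = 5 (where E[X] = 5/8 ≈ 0.625000). Hence R_4(3) > 5, i.e. R_4(3) ≥ 6.

Largest n = 5; hence R_4(3) > 5.


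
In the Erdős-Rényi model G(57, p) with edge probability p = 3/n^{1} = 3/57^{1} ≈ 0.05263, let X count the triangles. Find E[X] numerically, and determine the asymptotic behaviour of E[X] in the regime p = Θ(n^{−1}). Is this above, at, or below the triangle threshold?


Number of potential triangles: C(57, 3) = 29260.
Each occurs with probability p³ ≈ (0.05263)³ ≈ 1.457938e-04.
By linearity: E[X] = C(57, 3)·p³ ≈ 29260 · 1.457938e-04 ≈ 4.2659.
Here α = 1, so p = 3/n is exactly at the triangle threshold p ~ 1/n. Asymptotically E[X] → c³/6 = 3³/6 = 9/2 ≈ 4.5000, a bounded constant. In this regime the triangle count is asymptotically Poisson(c³/6).

E[X] ≈ 4.2659; in regime p = Θ(1/n^{1}) E[X] stays bounded (at the triangle threshold p ~ 1/n).


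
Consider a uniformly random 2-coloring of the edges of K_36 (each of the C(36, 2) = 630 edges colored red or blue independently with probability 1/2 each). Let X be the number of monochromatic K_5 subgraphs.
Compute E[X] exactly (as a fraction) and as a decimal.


Let X = Σ_S X_S over the C(36, 5) = 376992 subsets S of size 5, where X_S = 1 if the K_5 on S is monochromatic.
For a fixed S, the K_5 on S has C(5, 2) = 10 edges. P[all 10 edges red] = (1/2)^10, and likewise for blue, so P[monochromatic] = 2·(1/2)^10 = 2^{1 − 10} = 1/512.
By linearity of expectation: E[X] = C(36, 5) · 2^{1 − 10} = 376992 · 1/512 = 11781/16.
Numerically: E[X] ≈ 736.3125.

E[X] = C(36,5)·2^(1−C(5,2)) = 11781/16 ≈ 736.3125.


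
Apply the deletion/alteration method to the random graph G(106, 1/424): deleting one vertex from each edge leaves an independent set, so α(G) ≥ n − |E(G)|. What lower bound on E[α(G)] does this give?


E[|E(G)|] = C(106, 2)·p = 5565 · (1/424) = 105/8.
E[α(G)] ≥ n − E[|E(G)|] = 106 − 105/8 = 743/8.
Numerically: ≈ 92.8750.
(This is only a lower bound; the true E[α(G)] may be larger.)

E[α(G)] ≥ 743/8 ≈ 92.8750.


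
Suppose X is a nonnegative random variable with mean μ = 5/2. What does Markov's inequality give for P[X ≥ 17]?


μ = E[X] = 5/2, a = 17.
Markov: P[X ≥ 17] ≤ μ/a = (5/2)/17 = 5/34.
Numerically: ≈ 0.14706.
(Since a = 17 > μ = 2.50000, the bound 5/34 is < 1 and informative.)

P[X ≥ 17] ≤ 5/34 ≈ 0.14706.


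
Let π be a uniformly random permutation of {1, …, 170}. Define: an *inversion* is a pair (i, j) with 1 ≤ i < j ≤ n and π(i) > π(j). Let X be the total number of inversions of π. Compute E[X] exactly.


Write X = Σ X_I over the C(170, 2) = 14365 pairs i < j, with X_I the indicator of one inversion.
There are 14365 indicators.
For each fixed pair i < j, the values π(i) and π(j) are two distinct elements of {1, …, 170} in uniformly random order; by symmetry P[π(i) > π(j)] = 1/2.
By linearity: E[X] = 14365 · (1/2) = C(170, 2) · (1/2) = 14365/2 = 14365/2 ≈ 7182.500000.

E[X] = 14365/2 = 7182.500000.


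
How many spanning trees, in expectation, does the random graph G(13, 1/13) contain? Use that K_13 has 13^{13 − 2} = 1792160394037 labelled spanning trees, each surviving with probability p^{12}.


K_13 has 13^{13 − 2} = 1792160394037 labelled spanning trees.
For each such spanning tree H, let X_H = 1 if all 12 edges of H are present in G. Then P[X_H = 1] = p^{12} = (1/13)^{12} = 1/23298085122481.
By linearity: E[X] = Σ_H E[X_H] = 1792160394037 · p^{12} = 1792160394037 · 1/23298085122481 = 1/13.
Numerically: E[X] ≈ 0.076923.

E[X] = 1792160394037 · (1/13)^{12} = 1/13 ≈ 0.076923.


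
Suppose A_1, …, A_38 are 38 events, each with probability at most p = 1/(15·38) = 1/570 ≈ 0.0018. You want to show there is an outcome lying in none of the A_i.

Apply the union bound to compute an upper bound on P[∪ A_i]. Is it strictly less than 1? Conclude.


Union bound: P[∪_{i=1}^{38} A_i] ≤ Σ_i P[A_i] ≤ 38·p = 38·(1/570) = 1/15.
Numerically: 1/15 ≈ 0.0667.
Is 1/15 < 1? YES.
Since P[∪ A_i] ≤ 1/15 < 1, the complement has P[∩ A_i^c] ≥ 1 − 1/15 = 14/15 > 0, so some outcome avoids every A_i.

38·p = 1/15 ≈ 0.0667; existence CERTIFIED by the union bound.


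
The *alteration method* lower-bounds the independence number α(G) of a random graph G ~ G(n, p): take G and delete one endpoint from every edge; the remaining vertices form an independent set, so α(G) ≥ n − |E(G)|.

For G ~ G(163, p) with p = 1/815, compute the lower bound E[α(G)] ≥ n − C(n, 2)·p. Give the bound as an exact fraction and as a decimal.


E[|E(G)|] = C(163, 2)·p = 13203 · (1/815) = 81/5.
E[α(G)] ≥ n − E[|E(G)|] = 163 − 81/5 = 734/5.
Numerically: ≈ 146.80000.
(This is only a lower bound; the true E[α(G)] may be larger.)

E[α(G)] ≥ 734/5 ≈ 146.80000.


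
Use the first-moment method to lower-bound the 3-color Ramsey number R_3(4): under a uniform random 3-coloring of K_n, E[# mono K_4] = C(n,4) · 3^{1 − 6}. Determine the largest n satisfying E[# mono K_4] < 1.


We need C(n, 4) · 3^{1 − 6} < 1, i.e. C(n, 4) < 3^{6 − 1} = 243.
Check values of n near the boundary:
  n = 8: C(8, 4) = 70; 70 < 243? YES
  n = 9: C(9, 4) = 126; 126 < 243? YES
  n = 10: C(10, 4) = 210; 210 < 243? YES
  n = 11: C(11, 4) = 330; 330 < 243? NO
The largest n with C(n, 4) < 243 is n = 10 (where E[X] = 70/81 ≈ 0.8642). Hence R_3(4) > 10, i.e. R_3(4) ≥ 11.

Largest n = 10; hence R_3(4) > 10.


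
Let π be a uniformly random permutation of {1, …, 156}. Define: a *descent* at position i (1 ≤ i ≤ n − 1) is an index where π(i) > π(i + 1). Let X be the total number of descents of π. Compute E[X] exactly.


Write X = Σ X_I over i = 1, …, 155, with X_I the indicator of one descent.
There are 155 indicators.
For each fixed i, the pair (π(i), π(i+1)) is a uniformly random ordered pair of distinct values from {1, …, 156}; by symmetry P[π(i) > π(i+1)] = 1/2.
By linearity: E[X] = 155 · (1/2) = (156 − 1) · (1/2) = 155/2 ≈ 77.50000.

E[X] = 155/2 = 77.50000.


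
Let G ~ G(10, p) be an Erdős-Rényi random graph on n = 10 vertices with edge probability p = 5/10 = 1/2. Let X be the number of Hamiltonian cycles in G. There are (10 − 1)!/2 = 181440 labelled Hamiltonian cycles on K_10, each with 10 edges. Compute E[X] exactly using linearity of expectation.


K_10 has (10 − 1)!/2 = 181440 labelled Hamiltonian cycles.
For each such Hamiltonian cycle H, let X_H = 1 if all 10 edges of H are present in G. Then P[X_H = 1] = p^{10} = (1/2)^{10} = 1/1024.
By linearity: E[X] = Σ_H E[X_H] = 181440 · p^{10} = 181440 · 1/1024 = 2835/16.
Numerically: E[X] ≈ 177.

E[X] = 181440 · (1/2)^{10} = 2835/16 ≈ 177.


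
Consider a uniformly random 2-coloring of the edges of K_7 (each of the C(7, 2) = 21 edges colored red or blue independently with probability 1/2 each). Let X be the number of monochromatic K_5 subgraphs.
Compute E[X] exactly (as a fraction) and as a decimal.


Let X = Σ_S X_S over the C(7, 5) = 21 subsets S of size 5, where X_S = 1 if the K_5 on S is monochromatic.
For a fixed S, the K_5 on S has C(5, 2) = 10 edges. P[all 10 edges red] = (1/2)^10, and likewise for blue, so P[monochromatic] = 2·(1/2)^10 = 2^{1 − 10} = 1/512.
Summing: E[X] = C(7, 5) · 2^{1 − 10} = 21 · 1/512 = 21/512.
Numerically: E[X] ≈ 0.04102.

E[X] = C(7,5)·2^(1−C(5,2)) = 21/512 ≈ 0.04102.


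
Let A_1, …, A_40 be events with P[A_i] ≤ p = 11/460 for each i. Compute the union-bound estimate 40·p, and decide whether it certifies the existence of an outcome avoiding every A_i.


Union bound: P[∪_{i=1}^{40} A_i] ≤ Σ_i P[A_i] ≤ 40·p = 40·(11/460) = 22/23.
Numerically: 22/23 ≈ 0.9565217.
Is 22/23 < 1? YES.
Since P[∪ A_i] ≤ 22/23 < 1, the complement has P[∩ A_i^c] ≥ 1 − 22/23 = 1/23 > 0, so some outcome avoids every A_i.

40·p = 22/23 ≈ 0.9565217; existence CERTIFIED by the union bound.


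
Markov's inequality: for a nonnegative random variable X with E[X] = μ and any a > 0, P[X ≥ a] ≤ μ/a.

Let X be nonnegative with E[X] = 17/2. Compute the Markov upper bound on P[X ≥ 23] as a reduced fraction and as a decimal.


μ = E[X] = 17/2, a = 23.
Markov: P[X ≥ 23] ≤ μ/a = (17/2)/23 = 17/46.
Numerically: ≈ 0.370.
(Since a = 23 > μ = 8.500, the bound 17/46 is < 1 and informative.)

P[X ≥ 23] ≤ 17/46 ≈ 0.370.


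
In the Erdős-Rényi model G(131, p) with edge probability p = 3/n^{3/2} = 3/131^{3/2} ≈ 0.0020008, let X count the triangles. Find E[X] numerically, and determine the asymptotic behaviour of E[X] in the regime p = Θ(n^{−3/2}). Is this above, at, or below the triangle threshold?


Number of potential triangles: C(131, 3) = 366145.
Each occurs with probability p³ ≈ (0.0020008)³ ≈ 8.0101921e-09.
By linearity: E[X] = C(131, 3)·p³ ≈ 366145 · 8.0101921e-09 ≈ 0.00293.
Since α = 3/2 > 1, p = c/n^{3/2} = o(1/n) is below the triangle threshold p ~ 1/n. Asymptotically E[X] ~ (c³/6)·n^{3(1−α)} = (3³/6)·n^{-1.5} → 0, so by Markov's inequality G has no triangles w.h.p.

E[X] ≈ 0.00293; in regime p = Θ(1/n^{3/2}) E[X] tends to 0 (below the triangle threshold p ~ 1/n).


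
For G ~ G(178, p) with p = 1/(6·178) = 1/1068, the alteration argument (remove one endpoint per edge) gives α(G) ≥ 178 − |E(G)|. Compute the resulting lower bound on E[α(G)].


E[|E(G)|] = C(178, 2)·p = 15753 · (1/1068) = 59/4.
E[α(G)] ≥ n − E[|E(G)|] = 178 − 59/4 = 653/4.
Numerically: ≈ 163.2500.
(This is only a lower bound; the true E[α(G)] may be larger.)

E[α(G)] ≥ 653/4 ≈ 163.2500.


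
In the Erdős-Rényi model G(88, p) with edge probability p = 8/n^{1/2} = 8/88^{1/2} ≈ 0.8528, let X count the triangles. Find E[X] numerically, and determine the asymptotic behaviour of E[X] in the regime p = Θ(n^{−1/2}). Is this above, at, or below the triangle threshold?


Number of potential triangles: C(88, 3) = 109736.
Each occurs with probability p³ ≈ (0.8528)³ ≈ 6.2022027e-01.
By linearity: E[X] = C(88, 3)·p³ ≈ 109736 · 6.2022027e-01 ≈ 68060.49108.
Since α = 1/2 < 1, p = c/n^{1/2} ≫ 1/n is above the triangle threshold p ~ 1/n. Asymptotically E[X] ~ (c³/6)·n^{3(1−α)} = (8³/6)·n^{1.5} → ∞; triangles are abundant w.h.p.

E[X] ≈ 68060.49108; in regime p = Θ(1/n^{1/2}) E[X] diverges (above the triangle threshold p ~ 1/n).


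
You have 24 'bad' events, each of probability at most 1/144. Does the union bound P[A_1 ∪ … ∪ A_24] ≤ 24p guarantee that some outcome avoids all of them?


Union bound: P[∪_{i=1}^{24} A_i] ≤ Σ_i P[A_i] ≤ 24·p = 24·(1/144) = 1/6.
Numerically: 1/6 ≈ 0.1666667.
Is 1/6 < 1? YES.
Since P[∪ A_i] ≤ 1/6 < 1, the complement has P[∩ A_i^c] ≥ 1 − 1/6 = 5/6 > 0, so some outcome avoids every A_i.

24·p = 1/6 ≈ 0.1666667; existence CERTIFIED by the union bound.


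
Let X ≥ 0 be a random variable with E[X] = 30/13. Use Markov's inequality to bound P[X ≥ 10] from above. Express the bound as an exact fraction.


μ = E[X] = 30/13, a = 10.
Markov: P[X ≥ 10] ≤ μ/a = (30/13)/10 = 3/13.
Numerically: ≈ 0.2308.
(Since a = 10 > μ = 2.3077, the bound 3/13 is < 1 and informative.)

P[X ≥ 10] ≤ 3/13 ≈ 0.2308.


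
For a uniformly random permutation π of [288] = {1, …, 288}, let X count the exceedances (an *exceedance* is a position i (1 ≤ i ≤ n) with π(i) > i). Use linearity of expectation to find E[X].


Write X = Σ_{i=1}^{288} X_i, where X_i = 1_{π(i) > i}.
For each fixed i, π(i) is uniform over {1, …, 288} (marginal of a uniform permutation), so P[π(i) > i] = (n − i)/n. Summing: Σ_{i=1}^{288} (n − i)/n = (0 + 1 + … + 287)/288 = 288(288 − 1)/(2·288) = (288 − 1)/2.
Hence E[X] = Σ_{i=1}^{288} (288 − i)/288 = 287/2 ≈ 143.5000.

E[X] = 287/2 = 143.5000.


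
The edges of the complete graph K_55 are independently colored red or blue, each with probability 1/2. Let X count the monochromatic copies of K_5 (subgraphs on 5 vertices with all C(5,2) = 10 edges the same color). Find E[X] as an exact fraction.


Let X = Σ_S X_S over the C(55, 5) = 3478761 subsets S of size 5, where X_S = 1 if the K_5 on S is monochromatic.
For a fixed S, the K_5 on S has C(5, 2) = 10 edges. P[all 10 edges red] = (1/2)^10, and likewise for blue, so P[monochromatic] = 2·(1/2)^10 = 2^{1 − 10} = 1/512.
Summing: E[X] = C(55, 5) · 2^{1 − 10} = 3478761 · 1/512 = 3478761/512.
Numerically: E[X] ≈ 6794.455078.

E[X] = C(55,5)·2^(1−C(5,2)) = 3478761/512 ≈ 6794.455078.


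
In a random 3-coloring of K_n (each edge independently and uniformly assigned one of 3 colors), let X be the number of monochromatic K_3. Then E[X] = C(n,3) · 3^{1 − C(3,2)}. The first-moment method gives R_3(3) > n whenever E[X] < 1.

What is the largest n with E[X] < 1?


We need C(n, 3) · 3^{1 − 3} < 1, i.e. C(n, 3) < 3^{3 − 1} = 9.
Check values of n near the boundary:
  n = 3: C(3, 3) = 1; 1 < 9? YES
  n = 4: C(4, 3) = 4; 4 < 9? YES
  n = 5: C(5, 3) = 10; 10 < 9? NO
  n = 6: C(6, 3) = 20; 20 < 9? NO
The largest n with C(n, 3) < 9 is n = 4 (where E[X] = 4/9 ≈ 0.444444). Hence R_3(3) > 4, i.e. R_3(3) ≥ 5.

Largest n = 4; hence R_3(3) > 4.


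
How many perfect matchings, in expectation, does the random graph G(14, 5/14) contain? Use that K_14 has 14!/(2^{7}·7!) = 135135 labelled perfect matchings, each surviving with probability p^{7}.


K_14 has 14!/(2^{7}·7!) = 135135 labelled perfect matchings.
For each such perfect matching H, let X_H = 1 if all 7 edges of H are present in G. Then P[X_H = 1] = p^{7} = (5/14)^{7} = 78125/105413504.
By linearity: E[X] = Σ_H E[X_H] = 135135 · p^{7} = 135135 · 78125/105413504 = 1508203125/15059072.
Numerically: E[X] ≈ 100.15.

E[X] = 135135 · (5/14)^{7} = 1508203125/15059072 ≈ 100.15.


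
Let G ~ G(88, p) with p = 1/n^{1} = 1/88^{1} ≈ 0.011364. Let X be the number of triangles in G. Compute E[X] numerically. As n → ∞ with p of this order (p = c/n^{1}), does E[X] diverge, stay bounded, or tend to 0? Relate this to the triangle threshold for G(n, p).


Number of potential triangles: C(88, 3) = 109736.
Each occurs with probability p³ ≈ (0.011364)³ ≈ 1.4674117e-06.
By linearity: E[X] = C(88, 3)·p³ ≈ 109736 · 1.4674117e-06 ≈ 0.16103.
Here α = 1, so p = 1/n is exactly at the triangle threshold p ~ 1/n. Asymptotically E[X] → c³/6 = 1³/6 = 1/6 ≈ 0.16667, a bounded constant. In this regime the triangle count is asymptotically Poisson(c³/6).

E[X] ≈ 0.16103; in regime p = Θ(1/n^{1}) E[X] stays bounded (at the triangle threshold p ~ 1/n).


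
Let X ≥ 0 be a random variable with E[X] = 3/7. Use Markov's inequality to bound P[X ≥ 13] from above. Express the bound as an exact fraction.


μ = E[X] = 3/7, a = 13.
Markov: P[X ≥ 13] ≤ μ/a = (3/7)/13 = 3/91.
Numerically: ≈ 0.032967.
(Since a = 13 > μ = 0.428571, the bound 3/91 is < 1 and informative.)

P[X ≥ 13] ≤ 3/91 ≈ 0.032967.


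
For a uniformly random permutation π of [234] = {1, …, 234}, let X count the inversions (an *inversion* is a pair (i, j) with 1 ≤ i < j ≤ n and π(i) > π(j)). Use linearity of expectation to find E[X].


Write X = Σ X_I over the C(234, 2) = 27261 pairs i < j, with X_I the indicator of one inversion.
There are 27261 indicators.
For each fixed pair i < j, the values π(i) and π(j) are two distinct elements of {1, …, 234} in uniformly random order; by symmetry P[π(i) > π(j)] = 1/2.
By linearity: E[X] = 27261 · (1/2) = C(234, 2) · (1/2) = 27261/2 = 27261/2 ≈ 13630.500000.

E[X] = 27261/2 = 13630.500000.


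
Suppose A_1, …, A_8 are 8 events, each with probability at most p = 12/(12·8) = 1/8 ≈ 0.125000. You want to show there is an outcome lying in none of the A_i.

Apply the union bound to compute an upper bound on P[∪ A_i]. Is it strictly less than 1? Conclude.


Union bound: P[∪_{i=1}^{8} A_i] ≤ Σ_i P[A_i] ≤ 8·p = 8·(1/8) = 1.
Numerically: 1 ≈ 1.000000.
Is 1 < 1? NO.
Since the bound 1 is ≥ 1, the union bound is uninformative here; it does NOT by itself certify existence.

8·p = 1 ≈ 1.000000; existence NOT certified by the union bound.


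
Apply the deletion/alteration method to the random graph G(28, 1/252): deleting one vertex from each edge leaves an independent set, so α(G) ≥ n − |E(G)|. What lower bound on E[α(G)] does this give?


E[|E(G)|] = C(28, 2)·p = 378 · (1/252) = 3/2.
E[α(G)] ≥ n − E[|E(G)|] = 28 − 3/2 = 53/2.
Numerically: ≈ 26.5000.
(This is only a lower bound; the true E[α(G)] may be larger.)

E[α(G)] ≥ 53/2 ≈ 26.5000.


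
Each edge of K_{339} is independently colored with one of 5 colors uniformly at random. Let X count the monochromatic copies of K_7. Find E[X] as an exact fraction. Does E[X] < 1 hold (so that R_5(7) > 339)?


E[X] = C(339, 7) · 5^{1 − 21} = 95915887062372 · 5^{−20} = 95915887062372/95367431640625.
As a reduced fraction: E[X] = 95915887062372/95367431640625 ≈ 1.005751.
Is E[X] < 1? NO.
Since E[X] ≥ 1, the first-moment bound is inconclusive at n = 339; it does NOT by itself certify R_5(7) > 339.

E[X] = 95915887062372/95367431640625 ≈ 1.005751; E[X] ≥ 1; first-moment method inconclusive here.


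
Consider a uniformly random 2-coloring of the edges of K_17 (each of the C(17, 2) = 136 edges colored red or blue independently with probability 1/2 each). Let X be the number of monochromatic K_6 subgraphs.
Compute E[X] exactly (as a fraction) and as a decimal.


Let X = Σ_S X_S over the C(17, 6) = 12376 subsets S of size 6, where X_S = 1 if the K_6 on S is monochromatic.
For a fixed S, the K_6 on S has C(6, 2) = 15 edges. P[all 15 edges red] = (1/2)^15, and likewise for blue, so P[monochromatic] = 2·(1/2)^15 = 2^{1 − 15} = 1/16384.
Summing: E[X] = C(17, 6) · 2^{1 − 15} = 12376 · 1/16384 = 1547/2048.
Numerically: E[X] ≈ 0.7554.

E[X] = C(17,6)·2^(1−C(6,2)) = 1547/2048 ≈ 0.7554.
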